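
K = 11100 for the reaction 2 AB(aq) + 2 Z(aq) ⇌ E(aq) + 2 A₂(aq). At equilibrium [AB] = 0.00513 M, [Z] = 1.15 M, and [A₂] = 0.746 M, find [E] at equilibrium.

[E] = 0.694 M

At equilibrium, K = [E]·[A₂]² / ([AB]²·[Z]²) = 11100.
([E])·(0.746)² / ((0.00513)²·(1.15)²) = 11100
[E] = 0.694 M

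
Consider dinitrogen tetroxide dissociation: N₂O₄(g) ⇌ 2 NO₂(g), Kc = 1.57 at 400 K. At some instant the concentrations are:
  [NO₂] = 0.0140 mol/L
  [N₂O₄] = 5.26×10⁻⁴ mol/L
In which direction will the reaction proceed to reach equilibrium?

Qc = [NO₂]² / [N₂O₄] = (0.0140)² / (5.26×10⁻⁴) = 0.373
Qc = 0.373 < Kc = 1.57, so the forward reaction proceeds.

in the forward direction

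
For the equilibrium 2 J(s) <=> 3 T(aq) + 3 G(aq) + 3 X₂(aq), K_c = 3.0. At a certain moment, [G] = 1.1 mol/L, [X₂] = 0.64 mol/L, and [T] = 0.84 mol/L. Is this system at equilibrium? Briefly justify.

no; Q < K, reaction proceeds forward

(J is a pure solid — omitted from Q_c.)
Q_c = [T]³·[G]³·[X₂]³ = (0.84)³·(1.1)³·(0.64)³ = 0.21
Q_c = 0.21 < K_c = 3.0: net forward reaction.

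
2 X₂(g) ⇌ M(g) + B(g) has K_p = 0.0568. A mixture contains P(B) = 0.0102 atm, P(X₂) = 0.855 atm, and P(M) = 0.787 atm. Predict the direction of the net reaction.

in the forward direction

Q_p = P(M)·P(B) / P(X₂)² = (0.787)·(0.0102) / (0.855)² = 0.0110
Q_p = 0.0110 < K_p = 0.0568, so the forward reaction proceeds.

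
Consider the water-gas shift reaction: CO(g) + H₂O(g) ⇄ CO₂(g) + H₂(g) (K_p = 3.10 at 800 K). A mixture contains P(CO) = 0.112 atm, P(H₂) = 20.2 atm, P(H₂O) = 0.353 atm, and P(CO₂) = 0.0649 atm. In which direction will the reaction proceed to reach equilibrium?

Q_p = P(CO₂)·P(H₂) / (P(CO)·P(H₂O)) = (0.0649)·(20.2) / ((0.112)·(0.353)) = 33.2
Q_p = 33.2 > K_p = 3.10, so the reverse reaction proceeds.

reverse (toward reactants)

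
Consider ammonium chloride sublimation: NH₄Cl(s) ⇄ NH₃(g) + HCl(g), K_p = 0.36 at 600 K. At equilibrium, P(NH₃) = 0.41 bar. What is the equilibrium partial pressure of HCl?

P(HCl) = 0.88 bar

(NH₄Cl is a pure solid — omitted from K_p.)
At equilibrium, K_p = P(NH₃)·P(HCl) = 0.36.
(0.41)·(P(HCl)) = 0.36
P(HCl) = 0.878 = 0.88 bar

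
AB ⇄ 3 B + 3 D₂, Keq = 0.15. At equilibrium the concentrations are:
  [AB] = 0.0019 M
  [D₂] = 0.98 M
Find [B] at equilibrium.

[B] = 0.067 M

At equilibrium, Keq = [B]³·[D₂]³ / [AB] = 0.15.
([B])³·(0.98)³ / (0.0019) = 0.15
[B]³ = 3.03×10⁻⁴ ⇒ [B] = 0.067 M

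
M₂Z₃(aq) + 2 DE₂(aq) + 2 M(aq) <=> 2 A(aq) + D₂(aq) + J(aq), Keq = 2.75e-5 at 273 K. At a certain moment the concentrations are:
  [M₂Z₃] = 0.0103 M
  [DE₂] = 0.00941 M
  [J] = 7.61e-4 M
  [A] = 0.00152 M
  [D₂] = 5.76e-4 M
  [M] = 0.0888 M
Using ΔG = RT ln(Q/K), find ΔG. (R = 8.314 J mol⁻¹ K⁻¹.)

ΔG = 3.71 kJ/mol

Q = [A]²·[D₂]·[J] / ([M₂Z₃]·[DE₂]²·[M]²) = (0.00152)²·(5.76e-4)·(7.61e-4) / ((0.0103)·(0.00941)²·(0.0888)²) = 1.41e-4
ΔG = RT ln(Q/Keq) = (8.314 J mol⁻¹ K⁻¹)(273 K) × ln(1.41e-4/2.75e-5)
   = (2.270 kJ/mol)(1.635) = 3.71 kJ/mol
ΔG > 0, so the forward reaction is non-spontaneous (proceeds in reverse).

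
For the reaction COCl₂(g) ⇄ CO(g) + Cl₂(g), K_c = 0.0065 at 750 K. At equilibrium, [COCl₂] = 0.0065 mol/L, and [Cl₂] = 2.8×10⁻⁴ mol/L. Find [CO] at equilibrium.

[CO] = 0.15 mol/L

At equilibrium, K_c = [CO]·[Cl₂] / [COCl₂] = 0.0065.
([CO])·(2.8×10⁻⁴) / (0.0065) = 0.0065
[CO] = 0.151 = 0.15 mol/L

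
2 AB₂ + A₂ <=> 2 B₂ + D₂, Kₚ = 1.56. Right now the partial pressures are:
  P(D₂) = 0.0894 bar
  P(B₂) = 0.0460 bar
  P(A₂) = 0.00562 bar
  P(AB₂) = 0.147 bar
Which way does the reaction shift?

Qₚ = P(B₂)²·P(D₂) / (P(AB₂)²·P(A₂)) = (0.0460)²·(0.0894) / ((0.147)²·(0.00562)) = 1.56
Qₚ = 1.56 = Kₚ, so the system is already at equilibrium.

at equilibrium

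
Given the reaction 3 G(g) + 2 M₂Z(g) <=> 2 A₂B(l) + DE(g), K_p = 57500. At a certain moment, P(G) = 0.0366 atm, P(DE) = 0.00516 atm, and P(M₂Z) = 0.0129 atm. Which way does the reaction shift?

reverse (toward reactants)

(A₂B is a pure liquid — omitted from Q_p.)
Q_p = P(DE) / (P(G)³·P(M₂Z)²) = (0.00516) / ((0.0366)³·(0.0129)²) = 6.32×10⁵
Q_p = 6.32×10⁵ > K_p = 57500, so the reverse reaction proceeds.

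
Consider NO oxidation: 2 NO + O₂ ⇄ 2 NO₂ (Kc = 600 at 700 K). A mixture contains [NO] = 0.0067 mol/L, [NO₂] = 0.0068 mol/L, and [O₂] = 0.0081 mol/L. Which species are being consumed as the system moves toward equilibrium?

Qc = [NO₂]² / ([NO]²·[O₂]) = (0.0068)² / ((0.0067)²·(0.0081)) = 130
Qc = 130 < Kc = 600: net forward reaction.

NO, O₂ (reactants)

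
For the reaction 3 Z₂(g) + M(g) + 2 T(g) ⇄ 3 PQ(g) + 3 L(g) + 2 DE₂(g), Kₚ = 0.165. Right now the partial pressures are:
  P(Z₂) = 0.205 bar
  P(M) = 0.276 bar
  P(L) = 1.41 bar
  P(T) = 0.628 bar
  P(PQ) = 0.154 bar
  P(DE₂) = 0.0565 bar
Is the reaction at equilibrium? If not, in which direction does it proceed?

to the right

Qₚ = P(PQ)³·P(L)³·P(DE₂)² / (P(Z₂)³·P(M)·P(T)²) = (0.154)³·(1.41)³·(0.0565)² / ((0.205)³·(0.276)·(0.628)²) = 0.0349
Qₚ = 0.0349 < Kₚ = 0.165, so the forward reaction proceeds.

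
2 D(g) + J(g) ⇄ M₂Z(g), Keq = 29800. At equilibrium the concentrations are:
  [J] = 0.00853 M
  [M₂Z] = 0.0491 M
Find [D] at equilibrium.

[D] = 0.0139 M

At equilibrium, Keq = [M₂Z] / ([D]²·[J]) = 29800.
(0.0491) / (([D])²·(0.00853)) = 29800
[D]² = 1.93e-4 ⇒ [D] = 0.0139 M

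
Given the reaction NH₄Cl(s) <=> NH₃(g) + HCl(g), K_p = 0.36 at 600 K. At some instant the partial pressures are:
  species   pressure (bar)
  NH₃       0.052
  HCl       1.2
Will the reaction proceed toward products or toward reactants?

(NH₄Cl is a pure solid — omitted from Q_p.)
Q_p = P(NH₃)·P(HCl) = (0.052)·(1.2) = 0.062
Q_p = 0.062 < K_p = 0.36, so the forward reaction proceeds.

toward products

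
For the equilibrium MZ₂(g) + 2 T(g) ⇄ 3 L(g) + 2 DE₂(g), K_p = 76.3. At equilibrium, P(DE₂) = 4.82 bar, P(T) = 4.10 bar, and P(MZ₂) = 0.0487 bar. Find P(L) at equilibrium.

At equilibrium, K_p = P(L)³·P(DE₂)² / (P(MZ₂)·P(T)²) = 76.3.
(P(L))³·(4.82)² / ((0.0487)·(4.10)²) = 76.3
P(L)³ = 2.69 ⇒ P(L) = 1.39 bar

P(L) = 1.39 bar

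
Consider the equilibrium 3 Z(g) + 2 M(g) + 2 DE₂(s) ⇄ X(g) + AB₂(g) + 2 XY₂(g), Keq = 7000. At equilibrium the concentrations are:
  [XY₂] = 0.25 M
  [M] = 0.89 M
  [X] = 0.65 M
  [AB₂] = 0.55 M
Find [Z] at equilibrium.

[Z] = 0.016 M

(DE₂ is a pure solid — omitted from Keq.)
At equilibrium, Keq = [X]·[AB₂]·[XY₂]² / ([Z]³·[M]²) = 7000.
(0.65)·(0.55)·(0.25)² / (([Z])³·(0.89)²) = 7000
[Z]³ = 4.03×10⁻⁶ ⇒ [Z] = 0.016 M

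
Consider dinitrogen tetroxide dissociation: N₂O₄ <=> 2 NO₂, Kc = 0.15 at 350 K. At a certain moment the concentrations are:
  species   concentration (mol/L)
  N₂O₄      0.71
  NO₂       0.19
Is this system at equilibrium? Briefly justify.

no; Q < K, reaction proceeds forward

Qc = [NO₂]² / [N₂O₄] = (0.19)² / (0.71) = 0.051
Qc = 0.051 < Kc = 0.15: net forward reaction.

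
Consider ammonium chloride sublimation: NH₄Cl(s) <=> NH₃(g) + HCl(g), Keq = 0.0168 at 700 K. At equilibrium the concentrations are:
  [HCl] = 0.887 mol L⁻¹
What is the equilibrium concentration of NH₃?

[NH₃] = 0.0189 mol L⁻¹

(NH₄Cl is a pure solid — omitted from Keq.)
At equilibrium, Keq = [NH₃]·[HCl] = 0.0168.
([NH₃])·(0.887) = 0.0168
[NH₃] = 0.0189 mol L⁻¹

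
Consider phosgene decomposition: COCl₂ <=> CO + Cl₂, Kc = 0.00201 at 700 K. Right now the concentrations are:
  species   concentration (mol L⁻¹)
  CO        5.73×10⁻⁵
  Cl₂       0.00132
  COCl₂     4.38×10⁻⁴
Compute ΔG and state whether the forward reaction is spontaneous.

Qc = [CO]·[Cl₂] / [COCl₂] = (5.73×10⁻⁵)·(0.00132) / (4.38×10⁻⁴) = 1.73×10⁻⁴
ΔG = RT ln(Qc/Kc) = (8.314 J mol⁻¹ K⁻¹)(700 K) × ln(1.73×10⁻⁴/0.00201)
   = (5.820 kJ/mol)(-2.453) = -14.3 kJ/mol
ΔG < 0, so the forward reaction is spontaneous (proceeds forward).

ΔG = -14.3 kJ/mol; the forward reaction is spontaneous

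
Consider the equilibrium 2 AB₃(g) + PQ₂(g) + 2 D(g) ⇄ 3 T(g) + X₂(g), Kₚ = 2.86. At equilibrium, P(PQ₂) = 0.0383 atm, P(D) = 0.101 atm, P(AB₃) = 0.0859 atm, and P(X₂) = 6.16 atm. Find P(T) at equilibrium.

P(T) = 0.0110 atm

At equilibrium, Kₚ = P(T)³·P(X₂) / (P(AB₃)²·P(PQ₂)·P(D)²) = 2.86.
(P(T))³·(6.16) / ((0.0859)²·(0.0383)·(0.101)²) = 2.86
P(T)³ = 1.34×10⁻⁶ ⇒ P(T) = 0.0110 atm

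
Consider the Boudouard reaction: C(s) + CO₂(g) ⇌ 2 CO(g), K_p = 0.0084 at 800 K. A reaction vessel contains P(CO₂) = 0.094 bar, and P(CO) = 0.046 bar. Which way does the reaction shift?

(C is a pure solid — omitted from Q_p.)
Q_p = P(CO)² / P(CO₂) = (0.046)² / (0.094) = 0.023
Q_p = 0.023 > K_p = 0.0084, so the reverse reaction proceeds.

to the left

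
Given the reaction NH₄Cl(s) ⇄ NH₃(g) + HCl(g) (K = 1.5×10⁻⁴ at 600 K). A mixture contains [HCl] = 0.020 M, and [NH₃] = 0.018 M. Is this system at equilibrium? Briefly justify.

(NH₄Cl is a pure solid — omitted from Q.)
Q = [NH₃]·[HCl] = (0.018)·(0.020) = 3.6×10⁻⁴
Q = 3.6×10⁻⁴ > K = 1.5×10⁻⁴: net reverse reaction.

no; Q > K, reaction proceeds in reverse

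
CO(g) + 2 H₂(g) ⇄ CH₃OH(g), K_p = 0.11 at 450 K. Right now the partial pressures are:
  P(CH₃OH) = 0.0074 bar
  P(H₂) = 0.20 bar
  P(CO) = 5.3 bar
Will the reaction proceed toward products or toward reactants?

forward (toward products)

Q_p = P(CH₃OH) / (P(CO)·P(H₂)²) = (0.0074) / ((5.3)·(0.20)²) = 0.035
Q_p = 0.035 < K_p = 0.11, so the forward reaction proceeds.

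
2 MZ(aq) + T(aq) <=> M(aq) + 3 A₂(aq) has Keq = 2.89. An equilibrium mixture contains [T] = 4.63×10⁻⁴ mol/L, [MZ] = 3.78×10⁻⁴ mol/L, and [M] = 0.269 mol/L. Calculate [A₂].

At equilibrium, Keq = [M]·[A₂]³ / ([MZ]²·[T]) = 2.89.
(0.269)·([A₂])³ / ((3.78×10⁻⁴)²·(4.63×10⁻⁴)) = 2.89
[A₂]³ = 7.11×10⁻¹⁰ ⇒ [A₂] = 8.92×10⁻⁴ mol/L

[A₂] = 8.92×10⁻⁴ mol/L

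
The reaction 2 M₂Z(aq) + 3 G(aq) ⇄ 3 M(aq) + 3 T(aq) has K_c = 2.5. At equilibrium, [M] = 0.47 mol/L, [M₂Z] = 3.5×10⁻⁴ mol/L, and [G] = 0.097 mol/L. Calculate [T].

[T] = 0.0014 mol/L

At equilibrium, K_c = [M]³·[T]³ / ([M₂Z]²·[G]³) = 2.5.
(0.47)³·([T])³ / ((3.5×10⁻⁴)²·(0.097)³) = 2.5
[T]³ = 2.69×10⁻⁹ ⇒ [T] = 0.0014 mol/L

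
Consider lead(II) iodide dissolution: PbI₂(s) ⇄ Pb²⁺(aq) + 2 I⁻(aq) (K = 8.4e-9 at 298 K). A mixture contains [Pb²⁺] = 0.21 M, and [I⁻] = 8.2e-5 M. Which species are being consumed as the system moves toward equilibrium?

(PbI₂ is a pure solid — omitted from Q.)
Q = [Pb²⁺]·[I⁻]² = (0.21)·(8.2e-5)² = 1.4e-9
Q = 1.4e-9 < K = 8.4e-9: net forward reaction.

PbI₂ (reactants)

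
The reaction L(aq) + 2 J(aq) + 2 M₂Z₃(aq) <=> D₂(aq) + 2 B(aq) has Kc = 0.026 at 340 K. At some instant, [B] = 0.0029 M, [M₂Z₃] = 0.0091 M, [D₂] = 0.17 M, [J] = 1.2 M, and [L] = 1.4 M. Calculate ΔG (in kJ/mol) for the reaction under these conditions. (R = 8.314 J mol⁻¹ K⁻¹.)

Qc = [D₂]·[B]² / ([L]·[J]²·[M₂Z₃]²) = (0.17)·(0.0029)² / ((1.4)·(1.2)²·(0.0091)²) = 0.00856
ΔG = RT ln(Qc/Kc) = (8.314 J mol⁻¹ K⁻¹)(340 K) × ln(0.00856/0.026)
   = (2.827 kJ/mol)(-1.111) = -3.14 kJ/mol
ΔG < 0, so the forward reaction is spontaneous (proceeds forward).

ΔG = -3.14 kJ/mol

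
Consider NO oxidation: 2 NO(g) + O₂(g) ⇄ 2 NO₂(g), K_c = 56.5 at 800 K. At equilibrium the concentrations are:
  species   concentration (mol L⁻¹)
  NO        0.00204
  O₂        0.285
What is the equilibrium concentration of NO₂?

[NO₂] = 0.00819 mol L⁻¹

At equilibrium, K_c = [NO₂]² / ([NO]²·[O₂]) = 56.5.
([NO₂])² / ((0.00204)²·(0.285)) = 56.5
[NO₂]² = 6.70×10⁻⁵ ⇒ [NO₂] = 0.00819 mol L⁻¹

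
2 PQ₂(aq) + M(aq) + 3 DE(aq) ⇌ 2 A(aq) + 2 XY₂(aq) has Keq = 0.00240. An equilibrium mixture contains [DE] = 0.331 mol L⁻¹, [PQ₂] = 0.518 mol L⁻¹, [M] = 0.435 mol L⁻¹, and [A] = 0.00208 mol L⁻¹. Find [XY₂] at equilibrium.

At equilibrium, Keq = [A]²·[XY₂]² / ([PQ₂]²·[M]·[DE]³) = 0.00240.
(0.00208)²·([XY₂])² / ((0.518)²·(0.435)·(0.331)³) = 0.00240
[XY₂]² = 2.35 ⇒ [XY₂] = 1.53 mol L⁻¹

[XY₂] = 1.53 mol L⁻¹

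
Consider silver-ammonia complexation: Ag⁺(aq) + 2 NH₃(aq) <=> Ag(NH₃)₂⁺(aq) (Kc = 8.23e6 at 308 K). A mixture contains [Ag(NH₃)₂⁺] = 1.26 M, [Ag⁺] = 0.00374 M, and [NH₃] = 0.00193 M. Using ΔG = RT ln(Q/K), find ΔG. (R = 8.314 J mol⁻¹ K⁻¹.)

ΔG = 6.14 kJ/mol

Qc = [Ag(NH₃)₂⁺] / ([Ag⁺]·[NH₃]²) = (1.26) / ((0.00374)·(0.00193)²) = 9.04e7
ΔG = RT ln(Qc/Kc) = (8.314 J mol⁻¹ K⁻¹)(308 K) × ln(9.04e7/8.23e6)
   = (2.561 kJ/mol)(2.396) = 6.14 kJ/mol
ΔG > 0, so the forward reaction is non-spontaneous (proceeds in reverse).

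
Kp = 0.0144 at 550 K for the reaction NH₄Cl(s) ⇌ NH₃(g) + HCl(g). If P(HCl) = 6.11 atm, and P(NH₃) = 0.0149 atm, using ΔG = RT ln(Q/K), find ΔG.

(NH₄Cl is a pure solid — omitted from Qp.)
Qp = P(NH₃)·P(HCl) = (0.0149)·(6.11) = 0.0910
ΔG = RT ln(Qp/Kp) = (8.314 J mol⁻¹ K⁻¹)(550 K) × ln(0.0910/0.0144)
   = (4.573 kJ/mol)(1.844) = 8.43 kJ/mol
ΔG > 0, so the forward reaction is non-spontaneous (proceeds in reverse).

ΔG = 8.43 kJ/mol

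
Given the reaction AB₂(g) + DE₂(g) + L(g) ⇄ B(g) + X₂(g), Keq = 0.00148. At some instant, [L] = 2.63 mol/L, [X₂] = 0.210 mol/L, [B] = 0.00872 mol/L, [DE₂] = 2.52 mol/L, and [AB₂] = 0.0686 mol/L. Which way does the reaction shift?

Q = [B]·[X₂] / ([AB₂]·[DE₂]·[L]) = (0.00872)·(0.210) / ((0.0686)·(2.52)·(2.63)) = 0.00403
Q = 0.00403 > Keq = 0.00148, so the reverse reaction proceeds.

in the reverse direction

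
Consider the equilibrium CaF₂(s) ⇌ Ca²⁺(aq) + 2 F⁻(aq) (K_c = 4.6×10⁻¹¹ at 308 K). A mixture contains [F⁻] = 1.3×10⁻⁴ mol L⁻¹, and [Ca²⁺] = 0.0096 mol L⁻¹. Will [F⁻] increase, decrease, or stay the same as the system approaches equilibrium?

(CaF₂ is a pure solid — omitted from Q_c.)
Q_c = [Ca²⁺]·[F⁻]² = (0.0096)·(1.3×10⁻⁴)² = 1.6×10⁻¹⁰
Q_c = 1.6×10⁻¹⁰ > K_c = 4.6×10⁻¹¹: net reverse reaction.
F⁻ is a product, so it decreases.

decrease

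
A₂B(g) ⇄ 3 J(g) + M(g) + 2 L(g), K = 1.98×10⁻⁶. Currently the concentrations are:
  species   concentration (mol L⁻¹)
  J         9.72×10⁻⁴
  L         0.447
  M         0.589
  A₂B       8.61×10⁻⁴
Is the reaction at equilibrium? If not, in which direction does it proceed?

in the forward direction

Q = [J]³·[M]·[L]² / [A₂B] = (9.72×10⁻⁴)³·(0.589)·(0.447)² / (8.61×10⁻⁴) = 1.26×10⁻⁷
Q = 1.26×10⁻⁷ < K = 1.98×10⁻⁶, so the forward reaction proceeds.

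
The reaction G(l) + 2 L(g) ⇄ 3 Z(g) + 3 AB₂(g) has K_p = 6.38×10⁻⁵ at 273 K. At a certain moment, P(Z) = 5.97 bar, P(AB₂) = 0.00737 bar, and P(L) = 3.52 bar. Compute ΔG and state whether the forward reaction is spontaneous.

(G is a pure liquid — omitted from Q_p.)
Q_p = P(Z)³·P(AB₂)³ / P(L)² = (5.97)³·(0.00737)³ / (3.52)² = 6.87×10⁻⁶
ΔG = RT ln(Q_p/K_p) = (8.314 J mol⁻¹ K⁻¹)(273 K) × ln(6.87×10⁻⁶/6.38×10⁻⁵)
   = (2.270 kJ/mol)(-2.229) = -5.06 kJ/mol
ΔG < 0, so the forward reaction is spontaneous (proceeds forward).

ΔG = -5.06 kJ/mol; the forward reaction is spontaneous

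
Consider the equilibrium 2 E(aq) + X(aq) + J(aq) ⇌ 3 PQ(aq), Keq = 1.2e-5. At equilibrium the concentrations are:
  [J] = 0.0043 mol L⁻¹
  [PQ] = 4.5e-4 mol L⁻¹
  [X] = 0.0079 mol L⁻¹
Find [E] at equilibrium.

[E] = 0.47 mol L⁻¹

At equilibrium, Keq = [PQ]³ / ([E]²·[X]·[J]) = 1.2e-5.
(4.5e-4)³ / (([E])²·(0.0079)·(0.0043)) = 1.2e-5
[E]² = 0.224 ⇒ [E] = 0.47 mol L⁻¹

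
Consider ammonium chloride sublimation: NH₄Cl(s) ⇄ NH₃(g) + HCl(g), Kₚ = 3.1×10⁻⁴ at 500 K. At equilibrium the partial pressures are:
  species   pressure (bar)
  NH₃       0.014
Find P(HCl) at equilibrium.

(NH₄Cl is a pure solid — omitted from Kₚ.)
At equilibrium, Kₚ = P(NH₃)·P(HCl) = 3.1×10⁻⁴.
(0.014)·(P(HCl)) = 3.1×10⁻⁴
P(HCl) = 0.0221 = 0.022 bar

P(HCl) = 0.022 bar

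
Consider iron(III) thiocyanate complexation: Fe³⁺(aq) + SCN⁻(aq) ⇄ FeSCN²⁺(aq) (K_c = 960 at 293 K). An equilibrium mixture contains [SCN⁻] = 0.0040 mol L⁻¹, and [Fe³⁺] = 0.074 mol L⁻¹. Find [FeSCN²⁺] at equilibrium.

[FeSCN²⁺] = 0.28 mol L⁻¹

At equilibrium, K_c = [FeSCN²⁺] / ([Fe³⁺]·[SCN⁻]) = 960.
([FeSCN²⁺]) / ((0.074)·(0.0040)) = 960
[FeSCN²⁺] = 0.284 = 0.28 mol L⁻¹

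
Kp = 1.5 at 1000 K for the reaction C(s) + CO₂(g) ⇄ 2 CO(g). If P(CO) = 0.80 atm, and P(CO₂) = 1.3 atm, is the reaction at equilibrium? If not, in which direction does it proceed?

toward products

(C is a pure solid — omitted from Qp.)
Qp = P(CO)² / P(CO₂) = (0.80)² / (1.3) = 0.49
Qp = 0.49 < Kp = 1.5, so the forward reaction proceeds.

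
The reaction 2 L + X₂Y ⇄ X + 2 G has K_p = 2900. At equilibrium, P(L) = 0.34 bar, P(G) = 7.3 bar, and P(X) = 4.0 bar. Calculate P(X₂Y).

At equilibrium, K_p = P(X)·P(G)² / (P(L)²·P(X₂Y)) = 2900.
(4.0)·(7.3)² / ((0.34)²·(P(X₂Y))) = 2900
P(X₂Y) = 0.636 = 0.64 bar

P(X₂Y) = 0.64 bar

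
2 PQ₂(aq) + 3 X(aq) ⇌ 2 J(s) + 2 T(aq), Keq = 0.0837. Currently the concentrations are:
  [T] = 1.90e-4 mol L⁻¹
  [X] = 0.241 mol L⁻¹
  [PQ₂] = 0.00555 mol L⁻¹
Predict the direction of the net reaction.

at equilibrium

(J is a pure solid — omitted from Q.)
Q = [T]² / ([PQ₂]²·[X]³) = (1.90e-4)² / ((0.00555)²·(0.241)³) = 0.0837
Q = 0.0837 = Keq, so the system is already at equilibrium.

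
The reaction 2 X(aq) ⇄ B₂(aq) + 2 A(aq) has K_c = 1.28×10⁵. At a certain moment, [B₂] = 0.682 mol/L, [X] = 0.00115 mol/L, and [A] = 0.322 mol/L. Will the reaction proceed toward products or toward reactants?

Q_c = [B₂]·[A]² / [X]² = (0.682)·(0.322)² / (0.00115)² = 53500
Q_c = 53500 < K_c = 1.28×10⁵, so the forward reaction proceeds.

to the right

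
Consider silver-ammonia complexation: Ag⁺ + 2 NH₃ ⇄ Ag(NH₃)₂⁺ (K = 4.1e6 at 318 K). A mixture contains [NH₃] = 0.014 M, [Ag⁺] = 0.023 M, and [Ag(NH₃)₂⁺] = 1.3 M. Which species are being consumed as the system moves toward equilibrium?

Q = [Ag(NH₃)₂⁺] / ([Ag⁺]·[NH₃]²) = (1.3) / ((0.023)·(0.014)²) = 2.9e5
Q = 2.9e5 < K = 4.1e6: net forward reaction.

Ag⁺, NH₃ (reactants)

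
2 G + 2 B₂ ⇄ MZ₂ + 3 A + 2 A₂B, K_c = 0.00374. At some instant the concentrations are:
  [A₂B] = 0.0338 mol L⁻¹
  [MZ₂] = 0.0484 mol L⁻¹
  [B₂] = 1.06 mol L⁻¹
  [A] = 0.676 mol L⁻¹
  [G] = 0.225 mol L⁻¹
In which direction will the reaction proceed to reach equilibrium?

Q_c = [MZ₂]·[A]³·[A₂B]² / ([G]²·[B₂]²) = (0.0484)·(0.676)³·(0.0338)² / ((0.225)²·(1.06)²) = 3.00×10⁻⁴
Q_c = 3.00×10⁻⁴ < K_c = 0.00374, so the forward reaction proceeds.

to the right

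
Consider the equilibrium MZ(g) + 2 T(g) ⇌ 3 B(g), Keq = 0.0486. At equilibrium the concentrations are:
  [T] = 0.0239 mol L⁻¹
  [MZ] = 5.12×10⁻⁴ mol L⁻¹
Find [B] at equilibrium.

At equilibrium, Keq = [B]³ / ([MZ]·[T]²) = 0.0486.
([B])³ / ((5.12×10⁻⁴)·(0.0239)²) = 0.0486
[B]³ = 1.42×10⁻⁸ ⇒ [B] = 0.00242 mol L⁻¹

[B] = 0.00242 mol L⁻¹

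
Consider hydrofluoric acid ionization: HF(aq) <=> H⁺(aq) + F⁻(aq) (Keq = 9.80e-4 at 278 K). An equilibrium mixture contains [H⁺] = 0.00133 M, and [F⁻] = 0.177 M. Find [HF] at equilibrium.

[HF] = 0.240 M

At equilibrium, Keq = [H⁺]·[F⁻] / [HF] = 9.80e-4.
(0.00133)·(0.177) / ([HF]) = 9.80e-4
[HF] = 0.240 M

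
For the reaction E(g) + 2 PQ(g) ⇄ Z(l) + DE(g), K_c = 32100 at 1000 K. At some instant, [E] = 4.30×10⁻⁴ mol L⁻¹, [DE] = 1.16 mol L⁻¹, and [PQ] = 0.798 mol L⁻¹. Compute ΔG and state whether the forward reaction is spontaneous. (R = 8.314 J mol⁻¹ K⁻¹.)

ΔG = -16.8 kJ/mol; the forward reaction is spontaneous

(Z is a pure liquid — omitted from Q_c.)
Q_c = [DE] / ([E]·[PQ]²) = (1.16) / ((4.30×10⁻⁴)·(0.798)²) = 4240
ΔG = RT ln(Q_c/K_c) = (8.314 J mol⁻¹ K⁻¹)(1000 K) × ln(4240/32100)
   = (8.314 kJ/mol)(-2.024) = -16.8 kJ/mol
ΔG < 0, so the forward reaction is spontaneous (proceeds forward).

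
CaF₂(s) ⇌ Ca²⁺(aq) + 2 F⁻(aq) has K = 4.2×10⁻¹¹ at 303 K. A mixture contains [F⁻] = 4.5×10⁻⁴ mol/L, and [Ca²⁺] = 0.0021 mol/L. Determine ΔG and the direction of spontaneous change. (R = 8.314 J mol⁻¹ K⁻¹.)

(CaF₂ is a pure solid — omitted from Q.)
Q = [Ca²⁺]·[F⁻]² = (0.0021)·(4.5×10⁻⁴)² = 4.25×10⁻¹⁰
ΔG = RT ln(Q/K) = (8.314 J mol⁻¹ K⁻¹)(303 K) × ln(4.25×10⁻¹⁰/4.2×10⁻¹¹)
   = (2.519 kJ/mol)(2.314) = 5.83 kJ/mol
ΔG > 0, so the forward reaction is non-spontaneous (proceeds in reverse).

ΔG = 5.83 kJ/mol; the forward reaction is non-spontaneous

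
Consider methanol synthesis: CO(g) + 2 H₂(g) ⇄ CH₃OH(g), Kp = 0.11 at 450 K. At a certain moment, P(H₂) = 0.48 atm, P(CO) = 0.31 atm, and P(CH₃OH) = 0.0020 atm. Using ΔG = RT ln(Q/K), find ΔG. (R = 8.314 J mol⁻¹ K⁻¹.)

Qp = P(CH₃OH) / (P(CO)·P(H₂)²) = (0.0020) / ((0.31)·(0.48)²) = 0.0280
ΔG = RT ln(Qp/Kp) = (8.314 J mol⁻¹ K⁻¹)(450 K) × ln(0.0280/0.11)
   = (3.741 kJ/mol)(-1.368) = -5.12 kJ/mol
ΔG < 0, so the forward reaction is spontaneous (proceeds forward).

ΔG = -5.12 kJ/mol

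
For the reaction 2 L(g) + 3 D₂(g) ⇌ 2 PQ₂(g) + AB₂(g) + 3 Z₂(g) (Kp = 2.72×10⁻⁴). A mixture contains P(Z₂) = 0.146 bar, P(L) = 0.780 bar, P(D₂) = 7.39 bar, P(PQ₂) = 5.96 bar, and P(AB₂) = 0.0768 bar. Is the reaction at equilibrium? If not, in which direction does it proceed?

in the forward direction

Qp = P(PQ₂)²·P(AB₂)·P(Z₂)³ / (P(L)²·P(D₂)³) = (5.96)²·(0.0768)·(0.146)³ / ((0.780)²·(7.39)³) = 3.46×10⁻⁵
Qp = 3.46×10⁻⁵ < Kp = 2.72×10⁻⁴, so the forward reaction proceeds.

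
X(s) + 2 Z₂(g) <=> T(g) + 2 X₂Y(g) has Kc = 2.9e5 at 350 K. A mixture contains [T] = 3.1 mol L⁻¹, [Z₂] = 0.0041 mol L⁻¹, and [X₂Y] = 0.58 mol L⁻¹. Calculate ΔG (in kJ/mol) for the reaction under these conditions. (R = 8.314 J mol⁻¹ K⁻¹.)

(X is a pure solid — omitted from Qc.)
Qc = [T]·[X₂Y]² / [Z₂]² = (3.1)·(0.58)² / (0.0041)² = 62000
ΔG = RT ln(Qc/Kc) = (8.314 J mol⁻¹ K⁻¹)(350 K) × ln(62000/2.9e5)
   = (2.910 kJ/mol)(-1.543) = -4.49 kJ/mol
ΔG < 0, so the forward reaction is spontaneous (proceeds forward).

ΔG = -4.49 kJ/mol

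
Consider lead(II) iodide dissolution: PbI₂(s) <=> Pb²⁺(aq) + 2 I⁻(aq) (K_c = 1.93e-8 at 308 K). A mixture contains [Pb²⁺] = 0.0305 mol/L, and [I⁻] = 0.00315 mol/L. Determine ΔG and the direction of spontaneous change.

(PbI₂ is a pure solid — omitted from Q_c.)
Q_c = [Pb²⁺]·[I⁻]² = (0.0305)·(0.00315)² = 3.03e-7
ΔG = RT ln(Q_c/K_c) = (8.314 J mol⁻¹ K⁻¹)(308 K) × ln(3.03e-7/1.93e-8)
   = (2.561 kJ/mol)(2.754) = 7.05 kJ/mol
ΔG > 0, so the forward reaction is non-spontaneous (proceeds in reverse).

ΔG = 7.05 kJ/mol; the forward reaction is non-spontaneous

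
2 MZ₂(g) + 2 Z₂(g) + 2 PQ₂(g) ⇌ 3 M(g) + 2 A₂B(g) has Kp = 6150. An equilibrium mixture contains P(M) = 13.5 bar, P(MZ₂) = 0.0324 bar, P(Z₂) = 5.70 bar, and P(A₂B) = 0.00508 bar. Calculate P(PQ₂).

P(PQ₂) = 0.0174 bar

At equilibrium, Kp = P(M)³·P(A₂B)² / (P(MZ₂)²·P(Z₂)²·P(PQ₂)²) = 6150.
(13.5)³·(0.00508)² / ((0.0324)²·(5.70)²·(P(PQ₂))²) = 6150
P(PQ₂)² = 3.03e-4 ⇒ P(PQ₂) = 0.0174 bar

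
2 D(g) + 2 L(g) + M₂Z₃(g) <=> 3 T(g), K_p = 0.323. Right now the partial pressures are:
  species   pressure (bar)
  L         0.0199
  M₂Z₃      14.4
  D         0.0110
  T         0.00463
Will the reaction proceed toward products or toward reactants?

Q_p = P(T)³ / (P(D)²·P(L)²·P(M₂Z₃)) = (0.00463)³ / ((0.0110)²·(0.0199)²·(14.4)) = 0.144
Q_p = 0.144 < K_p = 0.323, so the forward reaction proceeds.

forward (toward products)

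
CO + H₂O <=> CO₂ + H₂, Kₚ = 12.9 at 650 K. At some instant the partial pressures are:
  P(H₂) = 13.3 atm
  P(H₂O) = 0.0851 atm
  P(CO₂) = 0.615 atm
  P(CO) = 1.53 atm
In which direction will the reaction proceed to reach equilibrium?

Qₚ = P(CO₂)·P(H₂) / (P(CO)·P(H₂O)) = (0.615)·(13.3) / ((1.53)·(0.0851)) = 62.8
Qₚ = 62.8 > Kₚ = 12.9, so the reverse reaction proceeds.

reverse (toward reactants)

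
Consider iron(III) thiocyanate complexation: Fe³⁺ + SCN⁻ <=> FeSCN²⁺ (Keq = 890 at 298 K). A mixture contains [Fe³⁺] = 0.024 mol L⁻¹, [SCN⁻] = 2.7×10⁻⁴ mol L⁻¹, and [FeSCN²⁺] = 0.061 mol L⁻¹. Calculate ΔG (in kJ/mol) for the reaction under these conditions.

Q = [FeSCN²⁺] / ([Fe³⁺]·[SCN⁻]) = (0.061) / ((0.024)·(2.7×10⁻⁴)) = 9410
ΔG = RT ln(Q/Keq) = (8.314 J mol⁻¹ K⁻¹)(298 K) × ln(9410/890)
   = (2.478 kJ/mol)(2.358) = 5.84 kJ/mol
ΔG > 0, so the forward reaction is non-spontaneous (proceeds in reverse).

ΔG = 5.84 kJ/mol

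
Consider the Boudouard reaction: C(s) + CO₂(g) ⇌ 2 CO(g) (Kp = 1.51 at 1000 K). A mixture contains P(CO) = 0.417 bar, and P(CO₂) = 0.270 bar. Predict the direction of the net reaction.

(C is a pure solid — omitted from Qp.)
Qp = P(CO)² / P(CO₂) = (0.417)² / (0.270) = 0.644
Qp = 0.644 < Kp = 1.51, so the forward reaction proceeds.

toward products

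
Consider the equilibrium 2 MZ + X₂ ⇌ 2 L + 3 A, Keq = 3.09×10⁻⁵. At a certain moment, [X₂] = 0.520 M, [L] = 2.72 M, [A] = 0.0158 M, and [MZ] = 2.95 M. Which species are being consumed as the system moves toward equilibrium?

Q = [L]²·[A]³ / ([MZ]²·[X₂]) = (2.72)²·(0.0158)³ / ((2.95)²·(0.520)) = 6.45×10⁻⁶
Q = 6.45×10⁻⁶ < Keq = 3.09×10⁻⁵: net forward reaction.

MZ, X₂ (reactants)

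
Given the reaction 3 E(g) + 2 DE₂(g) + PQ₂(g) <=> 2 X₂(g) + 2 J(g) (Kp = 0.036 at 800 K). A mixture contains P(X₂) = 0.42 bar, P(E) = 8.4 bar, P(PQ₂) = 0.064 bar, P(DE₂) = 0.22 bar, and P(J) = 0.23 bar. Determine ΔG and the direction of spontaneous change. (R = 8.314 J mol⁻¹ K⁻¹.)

Qp = P(X₂)²·P(J)² / (P(E)³·P(DE₂)²·P(PQ₂)) = (0.42)²·(0.23)² / ((8.4)³·(0.22)²·(0.064)) = 0.00508
ΔG = RT ln(Qp/Kp) = (8.314 J mol⁻¹ K⁻¹)(800 K) × ln(0.00508/0.036)
   = (6.651 kJ/mol)(-1.958) = -13.0 kJ/mol
ΔG < 0, so the forward reaction is spontaneous (proceeds forward).

ΔG = -13.0 kJ/mol; the forward reaction is spontaneous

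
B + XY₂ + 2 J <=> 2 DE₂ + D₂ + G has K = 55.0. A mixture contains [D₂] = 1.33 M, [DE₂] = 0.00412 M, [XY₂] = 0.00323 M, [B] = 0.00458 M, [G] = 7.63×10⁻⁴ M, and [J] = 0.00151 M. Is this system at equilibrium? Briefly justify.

Q = [DE₂]²·[D₂]·[G] / ([B]·[XY₂]·[J]²) = (0.00412)²·(1.33)·(7.63×10⁻⁴) / ((0.00458)·(0.00323)·(0.00151)²) = 511
Q = 511 > K = 55.0: net reverse reaction.

no; Q > K, reaction proceeds in reverse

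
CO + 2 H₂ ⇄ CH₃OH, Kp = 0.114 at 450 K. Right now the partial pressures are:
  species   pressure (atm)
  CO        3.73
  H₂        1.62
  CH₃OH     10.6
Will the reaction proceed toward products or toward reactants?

Qp = P(CH₃OH) / (P(CO)·P(H₂)²) = (10.6) / ((3.73)·(1.62)²) = 1.08
Qp = 1.08 > Kp = 0.114, so the reverse reaction proceeds.

reverse (toward reactants)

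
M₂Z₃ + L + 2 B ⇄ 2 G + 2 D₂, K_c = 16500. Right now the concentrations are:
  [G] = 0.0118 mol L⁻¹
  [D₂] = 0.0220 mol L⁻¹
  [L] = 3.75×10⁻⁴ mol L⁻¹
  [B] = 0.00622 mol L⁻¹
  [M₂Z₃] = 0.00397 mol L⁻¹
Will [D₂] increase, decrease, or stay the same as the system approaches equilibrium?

increase

Q_c = [G]²·[D₂]² / ([M₂Z₃]·[L]·[B]²) = (0.0118)²·(0.0220)² / ((0.00397)·(3.75×10⁻⁴)·(0.00622)²) = 1170
Q_c = 1170 < K_c = 16500: net forward reaction.
D₂ is a product, so it increases.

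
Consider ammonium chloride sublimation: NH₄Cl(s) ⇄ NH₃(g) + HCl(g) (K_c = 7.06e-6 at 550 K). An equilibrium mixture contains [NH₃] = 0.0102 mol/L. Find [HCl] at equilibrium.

(NH₄Cl is a pure solid — omitted from K_c.)
At equilibrium, K_c = [NH₃]·[HCl] = 7.06e-6.
(0.0102)·([HCl]) = 7.06e-6
[HCl] = 6.92e-4 mol/L

[HCl] = 6.92e-4 mol/L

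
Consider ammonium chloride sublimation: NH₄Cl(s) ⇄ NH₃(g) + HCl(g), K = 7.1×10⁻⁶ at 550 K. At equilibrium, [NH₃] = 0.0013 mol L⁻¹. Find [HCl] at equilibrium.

[HCl] = 0.0055 mol L⁻¹

(NH₄Cl is a pure solid — omitted from K.)
At equilibrium, K = [NH₃]·[HCl] = 7.1×10⁻⁶.
(0.0013)·([HCl]) = 7.1×10⁻⁶
[HCl] = 0.00546 = 0.0055 mol L⁻¹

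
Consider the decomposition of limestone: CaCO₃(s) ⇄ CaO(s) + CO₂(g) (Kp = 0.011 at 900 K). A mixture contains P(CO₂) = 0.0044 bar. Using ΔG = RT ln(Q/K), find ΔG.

ΔG = -6.86 kJ/mol

(CaCO₃, CaO are pure solids — omitted from Qp.)
Qp = P(CO₂) = 0.00440
ΔG = RT ln(Qp/Kp) = (8.314 J mol⁻¹ K⁻¹)(900 K) × ln(0.00440/0.011)
   = (7.483 kJ/mol)(-0.9163) = -6.86 kJ/mol
ΔG < 0, so the forward reaction is spontaneous (proceeds forward).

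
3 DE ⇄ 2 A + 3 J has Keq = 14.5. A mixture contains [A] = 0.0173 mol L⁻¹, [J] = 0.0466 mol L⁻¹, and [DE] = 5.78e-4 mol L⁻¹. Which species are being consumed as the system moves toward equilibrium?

Q = [A]²·[J]³ / [DE]³ = (0.0173)²·(0.0466)³ / (5.78e-4)³ = 157
Q = 157 > Keq = 14.5: net reverse reaction.

A, J (products)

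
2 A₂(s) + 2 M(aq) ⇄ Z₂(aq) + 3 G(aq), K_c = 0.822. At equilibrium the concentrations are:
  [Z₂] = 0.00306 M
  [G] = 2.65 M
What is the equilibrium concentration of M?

[M] = 0.263 M

(A₂ is a pure solid — omitted from K_c.)
At equilibrium, K_c = [Z₂]·[G]³ / [M]² = 0.822.
(0.00306)·(2.65)³ / ([M])² = 0.822
[M]² = 0.0693 ⇒ [M] = 0.263 M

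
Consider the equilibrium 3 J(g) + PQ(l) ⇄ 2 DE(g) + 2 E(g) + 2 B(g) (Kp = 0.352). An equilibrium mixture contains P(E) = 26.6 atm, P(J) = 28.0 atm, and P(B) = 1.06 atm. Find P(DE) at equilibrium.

(PQ is a pure liquid — omitted from Kp.)
At equilibrium, Kp = P(DE)²·P(E)²·P(B)² / P(J)³ = 0.352.
(P(DE))²·(26.6)²·(1.06)² / (28.0)³ = 0.352
P(DE)² = 9.72 ⇒ P(DE) = 3.12 atm

P(DE) = 3.12 atm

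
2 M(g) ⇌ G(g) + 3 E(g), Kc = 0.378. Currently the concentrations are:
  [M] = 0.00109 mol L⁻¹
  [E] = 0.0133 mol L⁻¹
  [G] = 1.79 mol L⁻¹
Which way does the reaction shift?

in the reverse direction

Qc = [G]·[E]³ / [M]² = (1.79)·(0.0133)³ / (0.00109)² = 3.54
Qc = 3.54 > Kc = 0.378, so the reverse reaction proceeds.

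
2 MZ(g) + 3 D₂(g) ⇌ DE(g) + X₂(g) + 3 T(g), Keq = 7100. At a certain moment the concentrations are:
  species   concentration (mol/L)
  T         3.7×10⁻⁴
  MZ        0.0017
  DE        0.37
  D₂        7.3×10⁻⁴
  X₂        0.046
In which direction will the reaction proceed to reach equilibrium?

to the right

Q = [DE]·[X₂]·[T]³ / ([MZ]²·[D₂]³) = (0.37)·(0.046)·(3.7×10⁻⁴)³ / ((0.0017)²·(7.3×10⁻⁴)³) = 770
Q = 770 < Keq = 7100, so the forward reaction proceeds.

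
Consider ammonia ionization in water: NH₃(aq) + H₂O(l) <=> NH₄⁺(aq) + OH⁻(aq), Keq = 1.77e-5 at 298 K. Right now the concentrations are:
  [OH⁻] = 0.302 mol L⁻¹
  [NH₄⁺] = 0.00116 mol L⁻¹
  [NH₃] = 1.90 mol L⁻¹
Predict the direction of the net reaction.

toward reactants

(H₂O is a pure liquid — omitted from Q.)
Q = [NH₄⁺]·[OH⁻] / [NH₃] = (0.00116)·(0.302) / (1.90) = 1.84e-4
Q = 1.84e-4 > Keq = 1.77e-5, so the reverse reaction proceeds.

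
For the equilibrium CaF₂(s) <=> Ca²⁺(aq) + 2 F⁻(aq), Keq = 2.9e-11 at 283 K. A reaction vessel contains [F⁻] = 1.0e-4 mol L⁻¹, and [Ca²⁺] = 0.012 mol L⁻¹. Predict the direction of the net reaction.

toward reactants

(CaF₂ is a pure solid — omitted from Q.)
Q = [Ca²⁺]·[F⁻]² = (0.012)·(1.0e-4)² = 1.2e-10
Q = 1.2e-10 > Keq = 2.9e-11, so the reverse reaction proceeds.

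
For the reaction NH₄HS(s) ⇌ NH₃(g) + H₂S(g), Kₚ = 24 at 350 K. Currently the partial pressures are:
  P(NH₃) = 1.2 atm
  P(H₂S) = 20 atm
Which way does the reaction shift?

(NH₄HS is a pure solid — omitted from Qₚ.)
Qₚ = P(NH₃)·P(H₂S) = (1.2)·(20) = 24
Qₚ = 24 = Kₚ, so the system is already at equilibrium.

no net change (already at equilibrium)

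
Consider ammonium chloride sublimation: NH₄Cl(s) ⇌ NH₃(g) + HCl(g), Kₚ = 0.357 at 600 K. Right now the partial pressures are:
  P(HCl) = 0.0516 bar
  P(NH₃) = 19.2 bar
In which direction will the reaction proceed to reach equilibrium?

(NH₄Cl is a pure solid — omitted from Qₚ.)
Qₚ = P(NH₃)·P(HCl) = (19.2)·(0.0516) = 0.991
Qₚ = 0.991 > Kₚ = 0.357, so the reverse reaction proceeds.

reverse (toward reactants)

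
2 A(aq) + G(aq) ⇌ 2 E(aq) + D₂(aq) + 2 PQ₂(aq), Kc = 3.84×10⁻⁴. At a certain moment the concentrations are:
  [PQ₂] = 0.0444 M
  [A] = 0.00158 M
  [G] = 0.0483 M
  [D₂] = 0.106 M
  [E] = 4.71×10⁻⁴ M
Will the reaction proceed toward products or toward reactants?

no net change (already at equilibrium)

Qc = [E]²·[D₂]·[PQ₂]² / ([A]²·[G]) = (4.71×10⁻⁴)²·(0.106)·(0.0444)² / ((0.00158)²·(0.0483)) = 3.84×10⁻⁴
Qc = 3.84×10⁻⁴ = Kc, so the system is already at equilibrium.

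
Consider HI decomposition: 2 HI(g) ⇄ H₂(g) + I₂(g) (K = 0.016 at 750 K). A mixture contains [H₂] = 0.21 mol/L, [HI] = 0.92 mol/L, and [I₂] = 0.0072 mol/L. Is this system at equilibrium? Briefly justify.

Q = [H₂]·[I₂] / [HI]² = (0.21)·(0.0072) / (0.92)² = 0.0018
Q = 0.0018 < K = 0.016: net forward reaction.

no; Q < K, reaction proceeds forward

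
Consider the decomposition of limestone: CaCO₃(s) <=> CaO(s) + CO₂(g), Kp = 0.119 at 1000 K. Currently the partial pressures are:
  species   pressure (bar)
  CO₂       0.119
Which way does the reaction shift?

(CaCO₃, CaO are pure solids — omitted from Qp.)
Qp = P(CO₂) = 0.119
Qp = 0.119 = Kp, so the system is already at equilibrium.

no net change (already at equilibrium)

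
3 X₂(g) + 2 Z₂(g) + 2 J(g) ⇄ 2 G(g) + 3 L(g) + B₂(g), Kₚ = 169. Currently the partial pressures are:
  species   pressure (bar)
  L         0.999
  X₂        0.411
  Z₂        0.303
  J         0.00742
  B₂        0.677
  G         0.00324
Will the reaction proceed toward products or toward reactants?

Qₚ = P(G)²·P(L)³·P(B₂) / (P(X₂)³·P(Z₂)²·P(J)²) = (0.00324)²·(0.999)³·(0.677) / ((0.411)³·(0.303)²·(0.00742)²) = 20.2
Qₚ = 20.2 < Kₚ = 169, so the forward reaction proceeds.

in the forward direction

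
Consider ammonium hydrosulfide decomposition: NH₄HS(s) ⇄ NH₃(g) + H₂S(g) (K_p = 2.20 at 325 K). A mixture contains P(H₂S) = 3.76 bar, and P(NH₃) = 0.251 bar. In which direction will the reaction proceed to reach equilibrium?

forward (toward products)

(NH₄HS is a pure solid — omitted from Q_p.)
Q_p = P(NH₃)·P(H₂S) = (0.251)·(3.76) = 0.944
Q_p = 0.944 < K_p = 2.20, so the forward reaction proceeds.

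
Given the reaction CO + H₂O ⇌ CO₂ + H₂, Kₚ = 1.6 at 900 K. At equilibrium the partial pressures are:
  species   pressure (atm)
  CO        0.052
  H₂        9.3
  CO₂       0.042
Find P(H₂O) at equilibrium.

P(H₂O) = 4.7 atm

At equilibrium, Kₚ = P(CO₂)·P(H₂) / (P(CO)·P(H₂O)) = 1.6.
(0.042)·(9.3) / ((0.052)·(P(H₂O))) = 1.6
P(H₂O) = 4.69 = 4.7 atm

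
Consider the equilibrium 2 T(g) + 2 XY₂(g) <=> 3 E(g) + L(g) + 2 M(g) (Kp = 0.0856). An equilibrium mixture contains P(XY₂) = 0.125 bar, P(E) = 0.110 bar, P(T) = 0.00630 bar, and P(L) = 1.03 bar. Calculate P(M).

At equilibrium, Kp = P(E)³·P(L)·P(M)² / (P(T)²·P(XY₂)²) = 0.0856.
(0.110)³·(1.03)·(P(M))² / ((0.00630)²·(0.125)²) = 0.0856
P(M)² = 3.87×10⁻⁵ ⇒ P(M) = 0.00622 bar

P(M) = 0.00622 bar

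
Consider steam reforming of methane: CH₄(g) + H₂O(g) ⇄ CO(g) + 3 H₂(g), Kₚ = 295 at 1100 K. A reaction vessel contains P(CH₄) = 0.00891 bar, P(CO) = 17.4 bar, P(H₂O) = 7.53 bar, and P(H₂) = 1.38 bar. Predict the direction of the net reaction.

toward reactants

Qₚ = P(CO)·P(H₂)³ / (P(CH₄)·P(H₂O)) = (17.4)·(1.38)³ / ((0.00891)·(7.53)) = 682
Qₚ = 682 > Kₚ = 295, so the reverse reaction proceeds.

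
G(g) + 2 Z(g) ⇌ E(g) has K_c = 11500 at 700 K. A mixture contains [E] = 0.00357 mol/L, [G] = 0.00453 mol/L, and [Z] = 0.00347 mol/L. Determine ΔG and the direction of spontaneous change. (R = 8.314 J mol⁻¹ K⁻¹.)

ΔG = 10.1 kJ/mol; the forward reaction is non-spontaneous

Q_c = [E] / ([G]·[Z]²) = (0.00357) / ((0.00453)·(0.00347)²) = 65500
ΔG = RT ln(Q_c/K_c) = (8.314 J mol⁻¹ K⁻¹)(700 K) × ln(65500/11500)
   = (5.820 kJ/mol)(1.740) = 10.1 kJ/mol
ΔG > 0, so the forward reaction is non-spontaneous (proceeds in reverse).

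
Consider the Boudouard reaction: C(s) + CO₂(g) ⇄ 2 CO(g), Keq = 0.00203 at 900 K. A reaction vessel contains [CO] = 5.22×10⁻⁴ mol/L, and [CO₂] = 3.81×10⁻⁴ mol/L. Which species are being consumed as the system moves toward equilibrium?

C, CO₂ (reactants)

(C is a pure solid — omitted from Q.)
Q = [CO]² / [CO₂] = (5.22×10⁻⁴)² / (3.81×10⁻⁴) = 7.15×10⁻⁴
Q = 7.15×10⁻⁴ < Keq = 0.00203: net forward reaction.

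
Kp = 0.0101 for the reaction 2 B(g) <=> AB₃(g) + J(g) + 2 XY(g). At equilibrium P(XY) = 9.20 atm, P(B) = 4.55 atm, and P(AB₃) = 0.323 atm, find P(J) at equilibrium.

P(J) = 0.00765 atm

At equilibrium, Kp = P(AB₃)·P(J)·P(XY)² / P(B)² = 0.0101.
(0.323)·(P(J))·(9.20)² / (4.55)² = 0.0101
P(J) = 0.00765 atm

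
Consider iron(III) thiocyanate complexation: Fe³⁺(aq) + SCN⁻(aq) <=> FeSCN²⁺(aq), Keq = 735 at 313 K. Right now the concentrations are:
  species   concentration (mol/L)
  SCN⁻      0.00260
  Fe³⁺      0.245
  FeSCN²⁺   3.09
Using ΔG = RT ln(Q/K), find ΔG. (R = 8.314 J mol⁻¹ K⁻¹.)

Q = [FeSCN²⁺] / ([Fe³⁺]·[SCN⁻]) = (3.09) / ((0.245)·(0.00260)) = 4850
ΔG = RT ln(Q/Keq) = (8.314 J mol⁻¹ K⁻¹)(313 K) × ln(4850/735)
   = (2.602 kJ/mol)(1.887) = 4.91 kJ/mol
ΔG > 0, so the forward reaction is non-spontaneous (proceeds in reverse).

ΔG = 4.91 kJ/mol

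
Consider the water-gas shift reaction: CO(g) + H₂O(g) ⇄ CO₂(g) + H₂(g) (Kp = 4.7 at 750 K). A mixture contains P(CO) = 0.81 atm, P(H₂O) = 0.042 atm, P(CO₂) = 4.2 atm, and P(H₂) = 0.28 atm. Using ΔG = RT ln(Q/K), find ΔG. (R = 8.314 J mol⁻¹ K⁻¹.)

Qp = P(CO₂)·P(H₂) / (P(CO)·P(H₂O)) = (4.2)·(0.28) / ((0.81)·(0.042)) = 34.6
ΔG = RT ln(Qp/Kp) = (8.314 J mol⁻¹ K⁻¹)(750 K) × ln(34.6/4.7)
   = (6.236 kJ/mol)(1.996) = 12.4 kJ/mol
ΔG > 0, so the forward reaction is non-spontaneous (proceeds in reverse).

ΔG = 12.4 kJ/mol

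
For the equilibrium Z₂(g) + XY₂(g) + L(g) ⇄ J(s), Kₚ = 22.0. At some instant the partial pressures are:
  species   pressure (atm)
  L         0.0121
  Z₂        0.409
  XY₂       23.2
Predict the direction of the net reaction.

(J is a pure solid — omitted from Qₚ.)
Qₚ = 1 / (P(Z₂)·P(XY₂)·P(L)) = 1 / ((0.409)·(23.2)·(0.0121)) = 8.71
Qₚ = 8.71 < Kₚ = 22.0, so the forward reaction proceeds.

to the right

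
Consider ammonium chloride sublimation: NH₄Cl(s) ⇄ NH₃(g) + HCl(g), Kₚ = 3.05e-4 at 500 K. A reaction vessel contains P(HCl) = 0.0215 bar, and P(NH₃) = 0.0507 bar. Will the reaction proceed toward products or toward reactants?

in the reverse direction

(NH₄Cl is a pure solid — omitted from Qₚ.)
Qₚ = P(NH₃)·P(HCl) = (0.0507)·(0.0215) = 0.00109
Qₚ = 0.00109 > Kₚ = 3.05e-4, so the reverse reaction proceeds.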